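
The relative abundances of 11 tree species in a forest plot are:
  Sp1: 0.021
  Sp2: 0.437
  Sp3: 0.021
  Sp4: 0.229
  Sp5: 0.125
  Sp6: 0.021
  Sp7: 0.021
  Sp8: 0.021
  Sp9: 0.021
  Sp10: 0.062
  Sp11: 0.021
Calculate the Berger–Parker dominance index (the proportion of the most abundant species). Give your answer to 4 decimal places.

0.4370

The largest proportion is 0.437, i.e. d = 0.4370 to 4 decimal places.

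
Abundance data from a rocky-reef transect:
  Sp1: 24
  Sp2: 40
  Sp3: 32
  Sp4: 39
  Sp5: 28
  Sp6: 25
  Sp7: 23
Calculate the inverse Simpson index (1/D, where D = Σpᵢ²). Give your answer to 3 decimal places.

Total N = 24+40+32+39+28+25+23 = 211, so the proportions are 0.1137441, 0.1895735, 0.1516588, 0.1848341, 0.1327014, 0.1184834, 0.1090047 (working shown to 7 dp, full precision carried).
D = 0.1137441² + 0.1895735² + 0.1516588² + 0.1848341² + 0.1327014² + 0.1184834² + 0.1090047² = 0.0129377 + 0.0359381 + 0.0230004 + 0.0341637 + 0.0176097 + 0.0140383 + 0.0118820 = 0.1495699.
So 1/D = 6.68584, i.e. 6.686 to 3 decimal places.

6.686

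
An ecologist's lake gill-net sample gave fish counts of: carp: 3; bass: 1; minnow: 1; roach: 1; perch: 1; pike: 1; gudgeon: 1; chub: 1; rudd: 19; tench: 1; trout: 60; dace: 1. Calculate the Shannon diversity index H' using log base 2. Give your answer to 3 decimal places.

1.674

Total N = 3+1+1+1+1+1+1+1+19+1+60+1 = 91, so the proportions are 0.03297, 0.01099, 0.01099, 0.01099, 0.01099, 0.01099, 0.01099, 0.01099, 0.20879, 0.01099, 0.65934, 0.01099 (working shown to 5 dp, full precision carried).
Each pᵢ log₂ pᵢ term: 0.03297×(-4.92283)=-0.16229, 0.01099×(-6.50779)=-0.07151, 0.01099×(-6.50779)=-0.07151, 0.01099×(-6.50779)=-0.07151, 0.01099×(-6.50779)=-0.07151, 0.01099×(-6.50779)=-0.07151, 0.01099×(-6.50779)=-0.07151, 0.01099×(-6.50779)=-0.07151, 0.20879×(-2.25987)=-0.47184, 0.01099×(-6.50779)=-0.07151, 0.65934×(-0.60090)=-0.39620, 0.01099×(-6.50779)=-0.07151.
Sum = -1.67396, so H' = 1.674.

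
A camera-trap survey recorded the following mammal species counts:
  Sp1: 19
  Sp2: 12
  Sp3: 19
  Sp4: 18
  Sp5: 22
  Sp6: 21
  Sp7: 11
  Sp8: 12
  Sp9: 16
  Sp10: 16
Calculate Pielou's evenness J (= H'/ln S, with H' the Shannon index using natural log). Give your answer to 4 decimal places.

0.9889

Total N = 19+12+19+18+22+21+11+12+16+16 = 166, so the proportions are 0.114458, 0.072289, 0.114458, 0.108434, 0.13253, 0.126506, 0.066265, 0.072289, 0.096386, 0.096386 (working shown to 6 dp, full precision carried).
H' = −Σ pᵢ ln pᵢ = −((-0.248093) + (-0.189909) + (-0.248093) + (-0.240898) + (-0.267836) + (-0.261547) + (-0.179850) + (-0.189909) + (-0.225484) + (-0.225484)) = 2.277104.
With S = 10 species, ln S = 2.302585, so J = 2.277104/2.302585 = 0.988934, i.e. 0.9889 to 4 decimal places.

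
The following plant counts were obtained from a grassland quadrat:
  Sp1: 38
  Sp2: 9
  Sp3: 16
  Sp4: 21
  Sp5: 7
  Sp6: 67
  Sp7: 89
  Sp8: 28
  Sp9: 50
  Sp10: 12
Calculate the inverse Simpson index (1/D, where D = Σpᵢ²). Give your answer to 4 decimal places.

Total N = 38+9+16+21+7+67+89+28+50+12 = 337, so the proportions are 0.11275964, 0.02670623, 0.04747774, 0.06231454, 0.02077151, 0.19881306, 0.26409496, 0.08308605, 0.14836795, 0.03560831 (working shown to 8 dp, full precision carried).
D = 0.11275964² + 0.02670623² + 0.04747774² + 0.06231454² + 0.02077151² + 0.19881306² + 0.26409496² + 0.08308605² + 0.14836795² + 0.03560831² = 0.01271474 + 0.00071322 + 0.00225414 + 0.00388310 + 0.00043146 + 0.03952663 + 0.06974615 + 0.00690329 + 0.02201305 + 0.00126795 = 0.15945372.
So 1/D = 6.271412, i.e. 6.2714 to 4 decimal places.

6.2714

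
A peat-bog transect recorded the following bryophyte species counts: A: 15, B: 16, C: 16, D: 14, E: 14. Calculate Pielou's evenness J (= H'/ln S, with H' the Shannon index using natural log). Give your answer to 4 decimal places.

0.9989

Total N = 15+16+16+14+14 = 75, so the proportions are 0.2, 0.213333, 0.213333, 0.186667, 0.186667 (working shown to 6 dp, full precision carried).
H' = −Σ pᵢ ln pᵢ = −((-0.321888) + (-0.329579) + (-0.329579) + (-0.313307) + (-0.313307)) = 1.607659.
With S = 5 species, ln S = 1.609438, so J = 1.607659/1.609438 = 0.998895, i.e. 0.9989 to 4 decimal places.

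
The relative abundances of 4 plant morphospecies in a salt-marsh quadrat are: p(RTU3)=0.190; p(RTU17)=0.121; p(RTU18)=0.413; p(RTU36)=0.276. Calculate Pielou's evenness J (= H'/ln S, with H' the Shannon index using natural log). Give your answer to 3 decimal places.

0.932

H' = −Σ pᵢ ln pᵢ = −((-0.31554) + (-0.25555) + (-0.36522) + (-0.35531)) = 1.29162 (working shown to 5 dp, full precision carried).
With S = 4 species, ln S = 1.38629, so J = 1.29162/1.38629 = 0.93170, i.e. 0.932 to 3 decimal places.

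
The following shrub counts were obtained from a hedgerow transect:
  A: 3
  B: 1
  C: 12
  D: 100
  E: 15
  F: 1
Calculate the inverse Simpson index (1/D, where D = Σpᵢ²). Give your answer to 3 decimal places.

1.679

Total N = 3+1+12+100+15+1 = 132, so the proportions are 0.022727, 0.007576, 0.090909, 0.757576, 0.113636, 0.007576 (working shown to 6 dp, full precision carried).
D = 0.022727² + 0.007576² + 0.090909² + 0.757576² + 0.113636² + 0.007576² = 0.000517 + 0.000057 + 0.008264 + 0.573921 + 0.012913 + 0.000057 = 0.595730.
So 1/D = 1.67861, i.e. 1.679 to 3 decimal places.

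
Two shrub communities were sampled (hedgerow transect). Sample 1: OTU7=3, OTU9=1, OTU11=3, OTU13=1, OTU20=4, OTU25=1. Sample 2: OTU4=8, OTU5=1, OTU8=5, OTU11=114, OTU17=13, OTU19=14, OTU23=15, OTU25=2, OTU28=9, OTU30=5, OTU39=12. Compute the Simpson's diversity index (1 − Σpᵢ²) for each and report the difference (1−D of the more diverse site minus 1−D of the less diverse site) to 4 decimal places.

0.1364

Sample 1: N=13, proportions 0.230769, 0.076923, 0.230769, 0.076923, 0.307692, 0.076923, giving 1−D = 0.781065 (working shown to 6 dp, full precision carried).
Sample 2: N=198, proportions 0.040404, 0.005051, 0.025253, 0.575758, 0.065657, 0.070707, 0.075758, 0.010101, 0.045455, 0.025253, 0.060606, giving 1−D = 0.644679.
Difference = |0.781065 − 0.644679| = 0.136386, i.e. 0.1364 to 4 decimal places.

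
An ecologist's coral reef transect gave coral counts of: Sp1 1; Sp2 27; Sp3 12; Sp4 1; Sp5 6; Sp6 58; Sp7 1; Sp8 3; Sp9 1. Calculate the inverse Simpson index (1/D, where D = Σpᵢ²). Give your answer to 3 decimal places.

Total N = 1+27+12+1+6+58+1+3+1 = 110, so the proportions are 0.009091, 0.245455, 0.109091, 0.009091, 0.054545, 0.527273, 0.009091, 0.027273, 0.009091 (working shown to 6 dp, full precision carried).
D = 0.009091² + 0.245455² + 0.109091² + 0.009091² + 0.054545² + 0.527273² + 0.009091² + 0.027273² + 0.009091² = 0.000083 + 0.060248 + 0.011901 + 0.000083 + 0.002975 + 0.278017 + 0.000083 + 0.000744 + 0.000083 = 0.354215.
So 1/D = 2.82315, i.e. 2.823 to 3 decimal places.

2.823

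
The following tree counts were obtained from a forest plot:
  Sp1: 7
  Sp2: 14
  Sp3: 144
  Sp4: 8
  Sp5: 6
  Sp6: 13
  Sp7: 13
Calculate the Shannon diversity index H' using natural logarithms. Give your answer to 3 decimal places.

Total N = 7+14+144+8+6+13+13 = 205, so the proportions are 0.03415, 0.06829, 0.70244, 0.03902, 0.02927, 0.06341, 0.06341 (working shown to 5 dp, full precision carried).
Each pᵢ ln pᵢ term: 0.03415×(-3.37710)=-0.11532, 0.06829×(-2.68395)=-0.18329, 0.70244×(-0.35320)=-0.24810, 0.03902×(-3.24357)=-0.12658, 0.02927×(-3.53125)=-0.10335, 0.06341×(-2.75806)=-0.17490, 0.06341×(-2.75806)=-0.17490.
Sum = -1.12644, so H' = 1.126.

1.126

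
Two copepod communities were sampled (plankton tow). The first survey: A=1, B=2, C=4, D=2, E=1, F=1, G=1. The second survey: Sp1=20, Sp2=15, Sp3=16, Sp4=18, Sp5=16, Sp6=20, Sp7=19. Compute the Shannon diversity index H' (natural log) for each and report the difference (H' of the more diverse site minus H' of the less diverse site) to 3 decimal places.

The first survey: N=12, proportions 0.08333, 0.16667, 0.33333, 0.16667, 0.08333, 0.08333, 0.08333, giving H' = 1.79176 (working shown to 5 dp, full precision carried).
The second survey: N=124, proportions 0.16129, 0.12097, 0.12903, 0.14516, 0.12903, 0.16129, 0.15323, giving H' = 1.94009.
Difference = |1.79176 − 1.94009| = 0.14833, i.e. 0.148 to 3 decimal places.

0.148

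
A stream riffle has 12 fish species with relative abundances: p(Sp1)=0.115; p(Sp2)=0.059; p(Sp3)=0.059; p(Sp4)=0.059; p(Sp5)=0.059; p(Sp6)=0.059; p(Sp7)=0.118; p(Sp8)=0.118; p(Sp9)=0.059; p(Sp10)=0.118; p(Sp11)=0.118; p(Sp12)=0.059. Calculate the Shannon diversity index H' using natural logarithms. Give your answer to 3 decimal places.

2.426

Each pᵢ ln pᵢ term (working shown to 5 dp, full precision carried): 0.115×(-2.16282)=-0.24872, 0.059×(-2.83022)=-0.16698, 0.059×(-2.83022)=-0.16698, 0.059×(-2.83022)=-0.16698, 0.059×(-2.83022)=-0.16698, 0.059×(-2.83022)=-0.16698, 0.118×(-2.13707)=-0.25217, 0.118×(-2.13707)=-0.25217, 0.059×(-2.83022)=-0.16698, 0.118×(-2.13707)=-0.25217, 0.118×(-2.13707)=-0.25217, 0.059×(-2.83022)=-0.16698.
Sum = -2.42630, so H' = 2.426.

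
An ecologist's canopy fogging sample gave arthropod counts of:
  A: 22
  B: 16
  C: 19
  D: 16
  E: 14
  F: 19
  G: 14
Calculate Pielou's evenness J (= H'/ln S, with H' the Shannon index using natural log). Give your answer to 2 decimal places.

0.99

Total N = 22+16+19+16+14+19+14 = 120, so the proportions are 0.1833, 0.1333, 0.1583, 0.1333, 0.1167, 0.1583, 0.1167 (working shown to 4 dp, full precision carried).
H' = −Σ pᵢ ln pᵢ = −((-0.3110) + (-0.2687) + (-0.2918) + (-0.2687) + (-0.2507) + (-0.2918) + (-0.2507)) = 1.9333.
With S = 7 species, ln S = 1.9459, so J = 1.9333/1.9459 = 0.9935, i.e. 0.99 to 2 decimal places.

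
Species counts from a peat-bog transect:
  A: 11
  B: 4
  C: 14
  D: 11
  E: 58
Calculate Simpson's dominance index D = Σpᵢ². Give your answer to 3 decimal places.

0.398

Total N = 11+4+14+11+58 = 98, so the proportions are 0.11224, 0.04082, 0.14286, 0.11224, 0.59184 (working shown to 5 dp, full precision carried).
D = 0.11224² + 0.04082² + 0.14286² + 0.11224² + 0.59184² = 0.01260 + 0.00167 + 0.02041 + 0.01260 + 0.35027 = 0.39754.
To 3 decimal places, D = 0.398.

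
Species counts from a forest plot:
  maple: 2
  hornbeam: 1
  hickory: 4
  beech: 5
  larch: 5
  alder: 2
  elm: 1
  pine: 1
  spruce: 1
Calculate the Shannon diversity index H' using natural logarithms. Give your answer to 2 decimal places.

1.98

Total N = 2+1+4+5+5+2+1+1+1 = 22, so the proportions are 0.0909, 0.0455, 0.1818, 0.2273, 0.2273, 0.0909, 0.0455, 0.0455, 0.0455 (working shown to 4 dp, full precision carried).
Each pᵢ ln pᵢ term: 0.0909×(-2.3979)=-0.2180, 0.0455×(-3.0910)=-0.1405, 0.1818×(-1.7047)=-0.3100, 0.2273×(-1.4816)=-0.3367, 0.2273×(-1.4816)=-0.3367, 0.0909×(-2.3979)=-0.2180, 0.0455×(-3.0910)=-0.1405, 0.0455×(-3.0910)=-0.1405, 0.0455×(-3.0910)=-0.1405.
Sum = -1.9814, so H' = 1.98.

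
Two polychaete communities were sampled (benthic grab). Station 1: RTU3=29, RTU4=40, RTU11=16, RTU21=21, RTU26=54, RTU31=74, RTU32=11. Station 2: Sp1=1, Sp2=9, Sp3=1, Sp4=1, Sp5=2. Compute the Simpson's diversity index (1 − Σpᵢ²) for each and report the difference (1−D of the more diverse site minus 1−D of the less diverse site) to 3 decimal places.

0.255

Station 1: N=245, proportions 0.11837, 0.16327, 0.06531, 0.08571, 0.22041, 0.30204, 0.0449, giving 1−D = 0.80590 (working shown to 5 dp, full precision carried).
Station 2: N=14, proportions 0.07143, 0.64286, 0.07143, 0.07143, 0.14286, giving 1−D = 0.55102.
Difference = |0.80590 − 0.55102| = 0.25488, i.e. 0.255 to 3 decimal places.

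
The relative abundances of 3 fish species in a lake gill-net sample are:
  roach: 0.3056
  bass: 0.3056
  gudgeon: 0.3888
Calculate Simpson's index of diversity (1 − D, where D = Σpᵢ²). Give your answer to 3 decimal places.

D = 0.3056² + 0.3056² + 0.3888² = 0.09339 + 0.09339 + 0.15117 = 0.33795 (working shown to 5 dp, full precision carried).
So 1 − D = 0.66205, i.e. 0.662 to 3 decimal places.

0.662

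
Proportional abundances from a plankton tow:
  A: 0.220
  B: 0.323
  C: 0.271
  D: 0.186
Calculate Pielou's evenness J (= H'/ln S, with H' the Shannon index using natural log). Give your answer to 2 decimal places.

0.98

H' = −Σ pᵢ ln pᵢ = −((-0.3331) + (-0.3650) + (-0.3538) + (-0.3129)) = 1.3648 (working shown to 4 dp, full precision carried).
With S = 4 species, ln S = 1.3863, so J = 1.3648/1.3863 = 0.9845, i.e. 0.98 to 2 decimal places.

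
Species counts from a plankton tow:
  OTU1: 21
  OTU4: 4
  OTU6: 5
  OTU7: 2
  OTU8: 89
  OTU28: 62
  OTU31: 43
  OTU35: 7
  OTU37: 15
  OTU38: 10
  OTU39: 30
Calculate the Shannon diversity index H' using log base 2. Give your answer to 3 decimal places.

Total N = 21+4+5+2+89+62+43+7+15+10+30 = 288, so the proportions are 0.07292, 0.01389, 0.01736, 0.00694, 0.30903, 0.21528, 0.14931, 0.02431, 0.05208, 0.03472, 0.10417 (working shown to 5 dp, full precision carried).
Each pᵢ log₂ pᵢ term: 0.07292×(-3.77761)=-0.27545, 0.01389×(-6.16993)=-0.08569, 0.01736×(-5.84800)=-0.10153, 0.00694×(-7.16993)=-0.04979, 0.30903×(-1.69419)=-0.52355, 0.21528×(-2.21573)=-0.47700, 0.14931×(-2.74366)=-0.40964, 0.02431×(-5.36257)=-0.13034, 0.05208×(-4.26303)=-0.22203, 0.03472×(-4.84800)=-0.16833, 0.10417×(-3.26303)=-0.33990.
Sum = -2.78326, so H' = 2.783.

2.783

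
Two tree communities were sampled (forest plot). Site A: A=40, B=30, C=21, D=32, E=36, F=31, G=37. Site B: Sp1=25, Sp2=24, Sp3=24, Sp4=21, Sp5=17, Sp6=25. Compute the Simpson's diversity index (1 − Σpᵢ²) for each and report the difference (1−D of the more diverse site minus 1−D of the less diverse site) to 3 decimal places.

0.022

Site A: N=227, proportions 0.176211, 0.132159, 0.092511, 0.140969, 0.15859, 0.136564, 0.162996, giving 1−D = 0.852685 (working shown to 6 dp, full precision carried).
Site B: N=136, proportions 0.183824, 0.176471, 0.176471, 0.154412, 0.125, 0.183824, giving 1−D = 0.830666.
Difference = |0.852685 − 0.830666| = 0.022019, i.e. 0.022 to 3 decimal places.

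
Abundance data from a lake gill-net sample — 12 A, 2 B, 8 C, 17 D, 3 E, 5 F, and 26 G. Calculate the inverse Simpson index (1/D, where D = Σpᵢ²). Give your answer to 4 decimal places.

Total N = 12+2+8+17+3+5+26 = 73, so the proportions are 0.16438356, 0.02739726, 0.10958904, 0.23287671, 0.04109589, 0.06849315, 0.35616438 (working shown to 8 dp, full precision carried).
D = 0.16438356² + 0.02739726² + 0.10958904² + 0.23287671² + 0.04109589² + 0.06849315² + 0.35616438² = 0.02702196 + 0.00075061 + 0.01200976 + 0.05423156 + 0.00168887 + 0.00469131 + 0.12685307 = 0.22724714.
So 1/D = 4.400495, i.e. 4.4005 to 4 decimal places.

4.4005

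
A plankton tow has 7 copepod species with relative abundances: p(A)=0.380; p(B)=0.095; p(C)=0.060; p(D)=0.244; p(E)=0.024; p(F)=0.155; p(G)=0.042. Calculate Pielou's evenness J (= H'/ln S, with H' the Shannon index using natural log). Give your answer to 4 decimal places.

H' = −Σ pᵢ ln pᵢ = −((-0.367682) + (-0.223618) + (-0.168805) + (-0.344183) + (-0.089513) + (-0.288971) + (-0.133144)) = 1.615916 (working shown to 6 dp, full precision carried).
With S = 7 species, ln S = 1.945910, so J = 1.615916/1.945910 = 0.830416, i.e. 0.8304 to 4 decimal places.

0.8304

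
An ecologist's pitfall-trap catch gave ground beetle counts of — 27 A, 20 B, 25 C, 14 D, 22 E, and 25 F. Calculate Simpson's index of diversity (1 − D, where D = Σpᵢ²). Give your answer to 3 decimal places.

0.827

Total N = 27+20+25+14+22+25 = 133, so the proportions are 0.20301, 0.15038, 0.18797, 0.10526, 0.16541, 0.18797 (working shown to 5 dp, full precision carried).
D = 0.20301² + 0.15038² + 0.18797² + 0.10526² + 0.16541² + 0.18797² = 0.04121 + 0.02261 + 0.03533 + 0.01108 + 0.02736 + 0.03533 = 0.17293.
So 1 − D = 0.82707, i.e. 0.827 to 3 decimal places.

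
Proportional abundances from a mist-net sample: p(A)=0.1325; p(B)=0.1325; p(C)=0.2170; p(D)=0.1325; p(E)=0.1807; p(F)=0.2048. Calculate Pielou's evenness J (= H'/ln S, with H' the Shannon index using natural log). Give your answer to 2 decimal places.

H' = −Σ pᵢ ln pᵢ = −((-0.2678) + (-0.2678) + (-0.3315) + (-0.2678) + (-0.3092) + (-0.3248)) = 1.7689 (working shown to 4 dp, full precision carried).
With S = 6 species, ln S = 1.7918, so J = 1.7689/1.7918 = 0.9872, i.e. 0.99 to 2 decimal places.

0.99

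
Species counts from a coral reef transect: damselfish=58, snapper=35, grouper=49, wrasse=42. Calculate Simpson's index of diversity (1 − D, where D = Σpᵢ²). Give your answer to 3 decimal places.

Total N = 58+35+49+42 = 184, so the proportions are 0.31522, 0.19022, 0.2663, 0.22826 (working shown to 5 dp, full precision carried).
D = 0.31522² + 0.19022² + 0.2663² + 0.22826² = 0.09936 + 0.03618 + 0.07092 + 0.05210 = 0.25857.
So 1 − D = 0.74143, i.e. 0.741 to 3 decimal places.

0.741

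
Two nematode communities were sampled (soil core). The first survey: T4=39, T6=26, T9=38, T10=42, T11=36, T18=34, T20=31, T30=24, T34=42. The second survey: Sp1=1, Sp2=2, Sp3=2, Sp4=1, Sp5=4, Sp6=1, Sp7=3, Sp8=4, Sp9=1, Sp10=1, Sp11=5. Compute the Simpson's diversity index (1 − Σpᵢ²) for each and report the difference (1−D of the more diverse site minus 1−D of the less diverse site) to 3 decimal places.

0.012

The first survey: N=312, proportions 0.125, 0.08333, 0.12179, 0.13462, 0.11538, 0.10897, 0.09936, 0.07692, 0.13462, giving 1−D = 0.88538 (working shown to 5 dp, full precision carried).
The second survey: N=25, proportions 0.04, 0.08, 0.08, 0.04, 0.16, 0.04, 0.12, 0.16, 0.04, 0.04, 0.2, giving 1−D = 0.87360.
Difference = |0.88538 − 0.87360| = 0.01178, i.e. 0.012 to 3 decimal places.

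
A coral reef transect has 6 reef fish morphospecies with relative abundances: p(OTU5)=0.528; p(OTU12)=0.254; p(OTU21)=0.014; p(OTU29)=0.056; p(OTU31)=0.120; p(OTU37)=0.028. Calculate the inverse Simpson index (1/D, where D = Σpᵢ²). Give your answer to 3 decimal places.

D = 0.528² + 0.254² + 0.014² + 0.056² + 0.12² + 0.028² = 0.278784 + 0.064516 + 0.000196 + 0.003136 + 0.014400 + 0.000784 = 0.361816 (working shown to 6 dp, full precision carried).
So 1/D = 2.76384, i.e. 2.764 to 3 decimal places.

2.764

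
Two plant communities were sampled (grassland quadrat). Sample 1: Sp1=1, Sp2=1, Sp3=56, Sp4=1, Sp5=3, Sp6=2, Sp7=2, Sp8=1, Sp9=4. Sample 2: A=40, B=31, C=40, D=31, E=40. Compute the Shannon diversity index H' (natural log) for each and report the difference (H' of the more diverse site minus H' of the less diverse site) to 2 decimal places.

Sample 1: N=71, proportions 0.0141, 0.0141, 0.7887, 0.0141, 0.0423, 0.0282, 0.0282, 0.0141, 0.0563, giving H' = 0.9242 (working shown to 4 dp, full precision carried).
Sample 2: N=182, proportions 0.2198, 0.1703, 0.2198, 0.1703, 0.2198, giving H' = 1.6020.
Difference = |0.9242 − 1.6020| = 0.6778, i.e. 0.68 to 2 decimal places.

0.68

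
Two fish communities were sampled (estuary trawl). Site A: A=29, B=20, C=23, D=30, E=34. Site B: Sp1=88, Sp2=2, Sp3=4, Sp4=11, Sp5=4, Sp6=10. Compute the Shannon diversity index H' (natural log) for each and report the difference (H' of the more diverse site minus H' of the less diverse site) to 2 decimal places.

Site A: N=136, proportions 0.2132, 0.1471, 0.1691, 0.2206, 0.25, giving H' = 1.5920 (working shown to 4 dp, full precision carried).
Site B: N=119, proportions 0.7395, 0.0168, 0.0336, 0.0924, 0.0336, 0.084, giving H' = 0.9482.
Difference = |1.5920 − 0.9482| = 0.6438, i.e. 0.64 to 2 decimal places.

0.64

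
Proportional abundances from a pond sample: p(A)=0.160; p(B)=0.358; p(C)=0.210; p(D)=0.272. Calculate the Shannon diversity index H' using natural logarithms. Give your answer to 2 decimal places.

Each pᵢ ln pᵢ term (working shown to 4 dp, full precision carried): 0.16×(-1.8326)=-0.2932, 0.358×(-1.0272)=-0.3677, 0.21×(-1.5606)=-0.3277, 0.272×(-1.3020)=-0.3541.
Sum = -1.3428, so H' = 1.34.

1.34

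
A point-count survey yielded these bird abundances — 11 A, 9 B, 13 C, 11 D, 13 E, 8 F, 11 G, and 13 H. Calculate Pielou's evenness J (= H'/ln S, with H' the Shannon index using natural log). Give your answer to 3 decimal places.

Total N = 11+9+13+11+13+8+11+13 = 89, so the proportions are 0.1236, 0.10112, 0.14607, 0.1236, 0.14607, 0.08989, 0.1236, 0.14607 (working shown to 5 dp, full precision carried).
H' = −Σ pᵢ ln pᵢ = −((-0.25841) + (-0.23172) + (-0.28099) + (-0.25841) + (-0.28099) + (-0.21656) + (-0.25841) + (-0.28099)) = 2.06646.
With S = 8 species, ln S = 2.07944, so J = 2.06646/2.07944 = 0.99375, i.e. 0.994 to 3 decimal places.

0.994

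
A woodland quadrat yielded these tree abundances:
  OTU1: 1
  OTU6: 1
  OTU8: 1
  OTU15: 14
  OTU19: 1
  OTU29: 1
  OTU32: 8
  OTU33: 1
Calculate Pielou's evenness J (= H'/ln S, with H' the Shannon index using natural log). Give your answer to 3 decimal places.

Total N = 1+1+1+14+1+1+8+1 = 28, so the proportions are 0.03571, 0.03571, 0.03571, 0.5, 0.03571, 0.03571, 0.28571, 0.03571 (working shown to 5 dp, full precision carried).
H' = −Σ pᵢ ln pᵢ = −((-0.11901) + (-0.11901) + (-0.11901) + (-0.34657) + (-0.11901) + (-0.11901) + (-0.35793) + (-0.11901)) = 1.41855.
With S = 8 species, ln S = 2.07944, so J = 1.41855/2.07944 = 0.68218, i.e. 0.682 to 3 decimal places.

0.682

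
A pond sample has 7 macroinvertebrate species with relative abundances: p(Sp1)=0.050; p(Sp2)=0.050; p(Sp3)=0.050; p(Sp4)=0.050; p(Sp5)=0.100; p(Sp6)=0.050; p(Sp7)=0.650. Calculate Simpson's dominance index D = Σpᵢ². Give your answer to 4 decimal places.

0.4450

D = 0.05² + 0.05² + 0.05² + 0.05² + 0.1² + 0.05² + 0.65² = 0.002500 + 0.002500 + 0.002500 + 0.002500 + 0.010000 + 0.002500 + 0.422500 = 0.445000 (working shown to 6 dp, full precision carried).
To 4 decimal places, D = 0.4450.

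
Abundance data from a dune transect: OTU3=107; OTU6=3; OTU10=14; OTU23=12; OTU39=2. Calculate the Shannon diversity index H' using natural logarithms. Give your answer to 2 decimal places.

Total N = 107+3+14+12+2 = 138, so the proportions are 0.7754, 0.0217, 0.1014, 0.087, 0.0145 (working shown to 4 dp, full precision carried).
Each pᵢ ln pᵢ term: 0.7754×(-0.2544)=-0.1973, 0.0217×(-3.8286)=-0.0832, 0.1014×(-2.2882)=-0.2321, 0.087×(-2.4423)=-0.2124, 0.0145×(-4.2341)=-0.0614.
Sum = -0.7864, so H' = 0.79.

0.79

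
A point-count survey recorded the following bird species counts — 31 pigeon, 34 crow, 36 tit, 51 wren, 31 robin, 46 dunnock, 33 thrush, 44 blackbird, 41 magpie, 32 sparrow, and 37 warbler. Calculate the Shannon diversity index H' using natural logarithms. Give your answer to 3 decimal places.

2.384

Total N = 31+34+36+51+31+46+33+44+41+32+37 = 416, so the proportions are 0.07452, 0.08173, 0.08654, 0.1226, 0.07452, 0.11058, 0.07933, 0.10577, 0.09856, 0.07692, 0.08894 (working shown to 5 dp, full precision carried).
Each pᵢ ln pᵢ term: 0.07452×(-2.59670)=-0.19350, 0.08173×(-2.50432)=-0.20468, 0.08654×(-2.44717)=-0.21177, 0.1226×(-2.09886)=-0.25731, 0.07452×(-2.59670)=-0.19350, 0.11058×(-2.20204)=-0.24350, 0.07933×(-2.53418)=-0.20103, 0.10577×(-2.24650)=-0.23761, 0.09856×(-2.31711)=-0.22837, 0.07692×(-2.56495)=-0.19730, 0.08894×(-2.41977)=-0.21522.
Sum = -2.38380, so H' = 2.384.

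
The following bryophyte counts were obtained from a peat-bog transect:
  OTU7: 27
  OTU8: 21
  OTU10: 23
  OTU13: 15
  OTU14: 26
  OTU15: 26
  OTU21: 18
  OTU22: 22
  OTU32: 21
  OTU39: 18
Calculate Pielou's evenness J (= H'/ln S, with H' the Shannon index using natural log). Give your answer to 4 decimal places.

Total N = 27+21+23+15+26+26+18+22+21+18 = 217, so the proportions are 0.124424, 0.096774, 0.105991, 0.069124, 0.119816, 0.119816, 0.082949, 0.101382, 0.096774, 0.082949 (working shown to 6 dp, full precision carried).
H' = −Σ pᵢ ln pᵢ = −((-0.259307) + (-0.226004) + (-0.237886) + (-0.184690) + (-0.254225) + (-0.254225) + (-0.206504) + (-0.232050) + (-0.226004) + (-0.206504)) = 2.287400.
With S = 10 species, ln S = 2.302585, so J = 2.287400/2.302585 = 0.993405, i.e. 0.9934 to 4 decimal places.

0.9934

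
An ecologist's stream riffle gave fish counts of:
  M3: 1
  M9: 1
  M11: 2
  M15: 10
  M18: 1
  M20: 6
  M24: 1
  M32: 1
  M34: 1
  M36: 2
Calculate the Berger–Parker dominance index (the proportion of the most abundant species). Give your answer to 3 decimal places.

Total N = 1+1+2+10+1+6+1+1+1+2 = 26, so the proportions are 0.03846, 0.03846, 0.07692, 0.38462, 0.03846, 0.23077, 0.03846, 0.03846, 0.03846, 0.07692 (working shown to 5 dp, full precision carried).
The largest proportion is 0.38462, i.e. d = 0.385 to 3 decimal places.

0.385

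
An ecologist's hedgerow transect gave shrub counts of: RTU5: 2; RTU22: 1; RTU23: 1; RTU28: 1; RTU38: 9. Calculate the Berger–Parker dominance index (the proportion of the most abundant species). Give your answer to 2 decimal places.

Total N = 2+1+1+1+9 = 14, so the proportions are 0.1429, 0.0714, 0.0714, 0.0714, 0.6429 (working shown to 4 dp, full precision carried).
The largest proportion is 0.6429, i.e. d = 0.64 to 2 decimal places.

0.64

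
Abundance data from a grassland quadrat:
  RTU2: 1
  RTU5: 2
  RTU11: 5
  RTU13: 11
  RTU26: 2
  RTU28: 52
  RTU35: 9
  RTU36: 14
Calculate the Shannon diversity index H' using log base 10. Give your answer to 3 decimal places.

Total N = 1+2+5+11+2+52+9+14 = 96, so the proportions are 0.01042, 0.02083, 0.05208, 0.11458, 0.02083, 0.54167, 0.09375, 0.14583 (working shown to 5 dp, full precision carried).
Each pᵢ log₁₀ pᵢ term: 0.01042×(-1.98227)=-0.02065, 0.02083×(-1.68124)=-0.03503, 0.05208×(-1.28330)=-0.06684, 0.11458×(-0.94088)=-0.10781, 0.02083×(-1.68124)=-0.03503, 0.54167×(-0.26627)=-0.14423, 0.09375×(-1.02803)=-0.09638, 0.14583×(-0.83614)=-0.12194.
Sum = -0.62789, so H' = 0.628.

0.628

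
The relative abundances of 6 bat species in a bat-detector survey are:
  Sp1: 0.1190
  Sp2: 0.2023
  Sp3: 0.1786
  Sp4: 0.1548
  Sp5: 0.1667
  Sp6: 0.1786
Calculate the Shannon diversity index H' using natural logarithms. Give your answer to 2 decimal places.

Each pᵢ ln pᵢ term (working shown to 4 dp, full precision carried): 0.119×(-2.1286)=-0.2533, 0.2023×(-1.5980)=-0.3233, 0.1786×(-1.7226)=-0.3077, 0.1548×(-1.8656)=-0.2888, 0.1667×(-1.7916)=-0.2987, 0.1786×(-1.7226)=-0.3077.
Sum = -1.7793, so H' = 1.78.

1.78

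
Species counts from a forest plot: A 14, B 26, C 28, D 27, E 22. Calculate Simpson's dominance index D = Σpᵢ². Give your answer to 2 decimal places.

Total N = 14+26+28+27+22 = 117, so the proportions are 0.1197, 0.2222, 0.2393, 0.2308, 0.188 (working shown to 4 dp, full precision carried).
D = 0.1197² + 0.2222² + 0.2393² + 0.2308² + 0.188² = 0.0143 + 0.0494 + 0.0573 + 0.0533 + 0.0354 = 0.2096.
To 2 decimal places, D = 0.21.

0.21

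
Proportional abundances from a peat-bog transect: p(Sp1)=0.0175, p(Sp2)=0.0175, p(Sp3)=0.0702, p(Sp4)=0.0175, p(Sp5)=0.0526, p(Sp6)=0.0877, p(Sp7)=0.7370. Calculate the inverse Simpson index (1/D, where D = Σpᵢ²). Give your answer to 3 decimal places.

1.787

D = 0.0175² + 0.0175² + 0.0702² + 0.0175² + 0.0526² + 0.0877² + 0.737² = 0.000306 + 0.000306 + 0.004928 + 0.000306 + 0.002767 + 0.007691 + 0.543169 = 0.559474 (working shown to 6 dp, full precision carried).
So 1/D = 1.78739, i.e. 1.787 to 3 decimal places.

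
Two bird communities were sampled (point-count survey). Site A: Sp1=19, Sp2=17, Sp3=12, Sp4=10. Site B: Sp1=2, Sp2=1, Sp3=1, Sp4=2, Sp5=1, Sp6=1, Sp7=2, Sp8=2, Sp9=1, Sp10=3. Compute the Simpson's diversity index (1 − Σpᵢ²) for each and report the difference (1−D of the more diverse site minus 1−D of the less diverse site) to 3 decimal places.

Site A: N=58, proportions 0.32759, 0.2931, 0.2069, 0.17241, giving 1−D = 0.73424 (working shown to 5 dp, full precision carried).
Site B: N=16, proportions 0.125, 0.0625, 0.0625, 0.125, 0.0625, 0.0625, 0.125, 0.125, 0.0625, 0.1875, giving 1−D = 0.88281.
Difference = |0.73424 − 0.88281| = 0.14857, i.e. 0.149 to 3 decimal places.

0.149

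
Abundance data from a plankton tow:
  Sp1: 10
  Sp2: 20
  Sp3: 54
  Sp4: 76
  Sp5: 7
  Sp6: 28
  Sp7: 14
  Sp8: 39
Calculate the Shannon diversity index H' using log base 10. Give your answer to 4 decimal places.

0.7935

Total N = 10+20+54+76+7+28+14+39 = 248, so the proportions are 0.040323, 0.080645, 0.217742, 0.306452, 0.028226, 0.112903, 0.056452, 0.157258 (working shown to 6 dp, full precision carried).
Each pᵢ log₁₀ pᵢ term: 0.040323×(-1.394452)=-0.056228, 0.080645×(-1.093422)=-0.088179, 0.217742×(-0.662058)=-0.144158, 0.306452×(-0.513638)=-0.157405, 0.028226×(-1.549354)=-0.043732, 0.112903×(-0.947294)=-0.106953, 0.056452×(-1.248324)=-0.070470, 0.157258×(-0.803387)=-0.126339.
Sum = -0.793463, so H' = 0.7935.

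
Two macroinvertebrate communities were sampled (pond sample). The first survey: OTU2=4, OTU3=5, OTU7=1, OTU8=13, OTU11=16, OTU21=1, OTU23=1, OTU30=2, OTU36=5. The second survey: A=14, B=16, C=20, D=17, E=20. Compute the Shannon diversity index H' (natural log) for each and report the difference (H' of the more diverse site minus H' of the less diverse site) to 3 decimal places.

0.172

The first survey: N=48, proportions 0.08333, 0.10417, 0.02083, 0.27083, 0.33333, 0.02083, 0.02083, 0.04167, 0.10417, giving H' = 1.77263 (working shown to 5 dp, full precision carried).
The second survey: N=87, proportions 0.16092, 0.18391, 0.22989, 0.1954, 0.22989, giving H' = 1.60037.
Difference = |1.77263 − 1.60037| = 0.17226, i.e. 0.172 to 3 decimal places.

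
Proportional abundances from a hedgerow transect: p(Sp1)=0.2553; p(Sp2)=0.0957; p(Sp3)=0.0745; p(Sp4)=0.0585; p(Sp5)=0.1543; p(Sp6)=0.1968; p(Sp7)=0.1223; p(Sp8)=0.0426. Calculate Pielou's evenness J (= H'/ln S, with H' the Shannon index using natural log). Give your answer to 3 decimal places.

0.929

H' = −Σ pᵢ ln pᵢ = −((-0.34857) + (-0.22456) + (-0.19347) + (-0.16607) + (-0.28836) + (-0.31991) + (-0.25699) + (-0.13444)) = 1.93237 (working shown to 5 dp, full precision carried).
With S = 8 species, ln S = 2.07944, so J = 1.93237/2.07944 = 0.92927, i.e. 0.929 to 3 decimal places.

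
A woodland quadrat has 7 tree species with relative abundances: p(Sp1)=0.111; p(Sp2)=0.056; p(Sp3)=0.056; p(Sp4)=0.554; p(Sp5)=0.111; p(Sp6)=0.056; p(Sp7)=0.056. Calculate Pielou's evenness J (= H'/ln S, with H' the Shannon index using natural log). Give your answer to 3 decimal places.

0.751

H' = −Σ pᵢ ln pᵢ = −((-0.24400) + (-0.16141) + (-0.16141) + (-0.32719) + (-0.24400) + (-0.16141) + (-0.16141)) = 1.46085 (working shown to 5 dp, full precision carried).
With S = 7 species, ln S = 1.94591, so J = 1.46085/1.94591 = 0.75073, i.e. 0.751 to 3 decimal places.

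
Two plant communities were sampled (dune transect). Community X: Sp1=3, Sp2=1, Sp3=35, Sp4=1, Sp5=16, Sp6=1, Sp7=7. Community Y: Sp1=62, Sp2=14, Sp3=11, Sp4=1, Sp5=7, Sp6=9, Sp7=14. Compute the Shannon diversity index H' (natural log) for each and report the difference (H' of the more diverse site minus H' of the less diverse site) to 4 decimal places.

Community X: N=64, proportions 0.046875, 0.015625, 0.546875, 0.015625, 0.25, 0.015625, 0.109375, giving H' = 1.25707356 (working shown to 8 dp, full precision carried).
Community Y: N=118, proportions 0.52542373, 0.11864407, 0.09322034, 0.00847458, 0.05932203, 0.07627119, 0.11864407, giving H' = 1.46942041.
Difference = |1.25707356 − 1.46942041| = 0.21234685, i.e. 0.2123 to 4 decimal places.

0.2123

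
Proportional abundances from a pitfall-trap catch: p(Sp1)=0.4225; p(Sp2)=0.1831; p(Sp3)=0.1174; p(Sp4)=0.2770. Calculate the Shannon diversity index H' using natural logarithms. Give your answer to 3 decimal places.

Each pᵢ ln pᵢ term (working shown to 5 dp, full precision carried): 0.4225×(-0.86157)=-0.36401, 0.1831×(-1.69772)=-0.31085, 0.1174×(-2.14217)=-0.25149, 0.277×(-1.28374)=-0.35560.
Sum = -1.28195, so H' = 1.282.

1.282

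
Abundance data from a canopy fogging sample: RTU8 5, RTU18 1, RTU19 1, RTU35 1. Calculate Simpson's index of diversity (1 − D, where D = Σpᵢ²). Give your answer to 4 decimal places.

0.5625

Total N = 5+1+1+1 = 8, so the proportions are 0.625, 0.125, 0.125, 0.125 (working shown to 6 dp, full precision carried).
D = 0.625² + 0.125² + 0.125² + 0.125² = 0.390625 + 0.015625 + 0.015625 + 0.015625 = 0.437500.
So 1 − D = 0.562500, i.e. 0.5625 to 4 decimal places.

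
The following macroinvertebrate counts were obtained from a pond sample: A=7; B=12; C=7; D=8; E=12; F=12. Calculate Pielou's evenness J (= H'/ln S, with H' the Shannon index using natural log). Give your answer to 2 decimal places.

0.98

Total N = 7+12+7+8+12+12 = 58, so the proportions are 0.1207, 0.2069, 0.1207, 0.1379, 0.2069, 0.2069 (working shown to 4 dp, full precision carried).
H' = −Σ pᵢ ln pᵢ = −((-0.2552) + (-0.3260) + (-0.2552) + (-0.2732) + (-0.3260) + (-0.3260)) = 1.7616.
With S = 6 species, ln S = 1.7918, so J = 1.7616/1.7918 = 0.9831, i.e. 0.98 to 2 decimal places.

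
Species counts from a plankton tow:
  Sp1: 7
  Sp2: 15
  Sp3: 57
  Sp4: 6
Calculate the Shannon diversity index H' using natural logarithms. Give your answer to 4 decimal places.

Total N = 7+15+57+6 = 85, so the proportions are 0.082353, 0.176471, 0.670588, 0.070588 (working shown to 6 dp, full precision carried).
Each pᵢ ln pᵢ term: 0.082353×(-2.496741)=-0.205614, 0.176471×(-1.734601)=-0.306106, 0.670588×(-0.399600)=-0.267967, 0.070588×(-2.650892)=-0.187122.
Sum = -0.966809, so H' = 0.9668.

0.9668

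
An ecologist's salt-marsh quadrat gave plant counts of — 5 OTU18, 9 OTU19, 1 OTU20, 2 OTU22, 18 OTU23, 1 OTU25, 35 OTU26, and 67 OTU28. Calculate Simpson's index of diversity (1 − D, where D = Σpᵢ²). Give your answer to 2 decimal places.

Total N = 5+9+1+2+18+1+35+67 = 138, so the proportions are 0.0362, 0.0652, 0.0072, 0.0145, 0.1304, 0.0072, 0.2536, 0.4855 (working shown to 4 dp, full precision carried).
D = 0.0362² + 0.0652² + 0.0072² + 0.0145² + 0.1304² + 0.0072² + 0.2536² + 0.4855² = 0.0013 + 0.0043 + 0.0001 + 0.0002 + 0.0170 + 0.0001 + 0.0643 + 0.2357 = 0.3229.
So 1 − D = 0.6771, i.e. 0.68 to 2 decimal places.

0.68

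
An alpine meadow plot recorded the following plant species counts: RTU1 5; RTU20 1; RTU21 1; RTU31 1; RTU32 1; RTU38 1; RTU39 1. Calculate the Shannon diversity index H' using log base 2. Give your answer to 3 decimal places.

Total N = 5+1+1+1+1+1+1 = 11, so the proportions are 0.45455, 0.09091, 0.09091, 0.09091, 0.09091, 0.09091, 0.09091 (working shown to 5 dp, full precision carried).
Each pᵢ log₂ pᵢ term: 0.45455×(-1.13750)=-0.51705, 0.09091×(-3.45943)=-0.31449, 0.09091×(-3.45943)=-0.31449, 0.09091×(-3.45943)=-0.31449, 0.09091×(-3.45943)=-0.31449, 0.09091×(-3.45943)=-0.31449, 0.09091×(-3.45943)=-0.31449.
Sum = -2.40401, so H' = 2.404.

2.404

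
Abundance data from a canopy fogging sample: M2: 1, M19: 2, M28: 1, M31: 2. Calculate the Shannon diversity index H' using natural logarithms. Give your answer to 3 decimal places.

Total N = 1+2+1+2 = 6, so the proportions are 0.16667, 0.33333, 0.16667, 0.33333 (working shown to 5 dp, full precision carried).
Each pᵢ ln pᵢ term: 0.16667×(-1.79176)=-0.29863, 0.33333×(-1.09861)=-0.36620, 0.16667×(-1.79176)=-0.29863, 0.33333×(-1.09861)=-0.36620.
Sum = -1.32966, so H' = 1.330.

1.330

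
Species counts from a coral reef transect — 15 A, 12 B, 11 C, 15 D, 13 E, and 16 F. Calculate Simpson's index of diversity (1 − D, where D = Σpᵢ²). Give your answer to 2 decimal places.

Total N = 15+12+11+15+13+16 = 82, so the proportions are 0.1829, 0.1463, 0.1341, 0.1829, 0.1585, 0.1951 (working shown to 4 dp, full precision carried).
D = 0.1829² + 0.1463² + 0.1341² + 0.1829² + 0.1585² + 0.1951² = 0.0335 + 0.0214 + 0.0180 + 0.0335 + 0.0251 + 0.0381 = 0.1695.
So 1 − D = 0.8305, i.e. 0.83 to 2 decimal places.

0.83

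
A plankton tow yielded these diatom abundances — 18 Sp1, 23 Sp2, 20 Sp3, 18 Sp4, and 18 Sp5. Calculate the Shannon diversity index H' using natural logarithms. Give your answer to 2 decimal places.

1.60

Total N = 18+23+20+18+18 = 97, so the proportions are 0.1856, 0.2371, 0.2062, 0.1856, 0.1856 (working shown to 4 dp, full precision carried).
Each pᵢ ln pᵢ term: 0.1856×(-1.6843)=-0.3126, 0.2371×(-1.4392)=-0.3413, 0.2062×(-1.5790)=-0.3256, 0.1856×(-1.6843)=-0.3126, 0.1856×(-1.6843)=-0.3126.
Sum = -1.6045, so H' = 1.60.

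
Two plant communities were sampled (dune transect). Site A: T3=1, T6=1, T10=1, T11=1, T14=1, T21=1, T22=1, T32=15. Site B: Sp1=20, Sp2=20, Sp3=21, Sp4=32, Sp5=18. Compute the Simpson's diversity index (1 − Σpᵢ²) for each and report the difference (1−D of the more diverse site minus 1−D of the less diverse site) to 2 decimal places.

0.27

Site A: N=22, proportions 0.0455, 0.0455, 0.0455, 0.0455, 0.0455, 0.0455, 0.0455, 0.6818, giving 1−D = 0.5207 (working shown to 4 dp, full precision carried).
Site B: N=111, proportions 0.1802, 0.1802, 0.1892, 0.2883, 0.1622, giving 1−D = 0.7899.
Difference = |0.5207 − 0.7899| = 0.2692, i.e. 0.27 to 2 decimal places.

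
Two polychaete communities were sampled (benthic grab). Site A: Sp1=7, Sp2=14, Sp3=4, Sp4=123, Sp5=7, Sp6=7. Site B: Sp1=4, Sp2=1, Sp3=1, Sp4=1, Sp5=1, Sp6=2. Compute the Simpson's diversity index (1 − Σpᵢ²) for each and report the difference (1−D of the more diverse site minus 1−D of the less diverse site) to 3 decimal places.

0.350

Site A: N=162, proportions 0.04321, 0.08642, 0.02469, 0.75926, 0.04321, 0.04321, giving 1−D = 0.40985 (working shown to 5 dp, full precision carried).
Site B: N=10, proportions 0.4, 0.1, 0.1, 0.1, 0.1, 0.2, giving 1−D = 0.76000.
Difference = |0.40985 − 0.76000| = 0.35015, i.e. 0.350 to 3 decimal places.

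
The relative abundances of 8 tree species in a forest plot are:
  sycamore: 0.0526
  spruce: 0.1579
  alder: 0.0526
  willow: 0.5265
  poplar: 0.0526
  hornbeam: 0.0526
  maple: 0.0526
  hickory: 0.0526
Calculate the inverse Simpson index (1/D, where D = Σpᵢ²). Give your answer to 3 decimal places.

D = 0.0526² + 0.1579² + 0.0526² + 0.5265² + 0.0526² + 0.0526² + 0.0526² + 0.0526² = 0.002767 + 0.024932 + 0.002767 + 0.277202 + 0.002767 + 0.002767 + 0.002767 + 0.002767 = 0.318735 (working shown to 6 dp, full precision carried).
So 1/D = 3.13740, i.e. 3.137 to 3 decimal places.

3.137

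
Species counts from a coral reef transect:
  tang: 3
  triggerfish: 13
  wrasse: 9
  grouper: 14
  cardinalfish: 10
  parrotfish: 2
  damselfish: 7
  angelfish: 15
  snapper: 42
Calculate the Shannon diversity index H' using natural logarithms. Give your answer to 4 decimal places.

Total N = 3+13+9+14+10+2+7+15+42 = 115, so the proportions are 0.026087, 0.113043, 0.078261, 0.121739, 0.086957, 0.017391, 0.06087, 0.130435, 0.365217 (working shown to 6 dp, full precision carried).
Each pᵢ ln pᵢ term: 0.026087×(-3.646320)=-0.095121, 0.113043×(-2.179983)=-0.246433, 0.078261×(-2.547708)=-0.199386, 0.121739×(-2.105875)=-0.256367, 0.086957×(-2.442347)=-0.212378, 0.017391×(-4.051785)=-0.070466, 0.06087×(-2.799022)=-0.170375, 0.130435×(-2.036882)=-0.265680, 0.365217×(-1.007263)=-0.367870.
Sum = -1.884077, so H' = 1.8841.

1.8841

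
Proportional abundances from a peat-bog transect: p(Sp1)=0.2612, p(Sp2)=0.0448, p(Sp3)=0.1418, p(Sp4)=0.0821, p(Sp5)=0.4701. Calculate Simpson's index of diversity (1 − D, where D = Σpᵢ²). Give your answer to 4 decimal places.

D = 0.2612² + 0.0448² + 0.1418² + 0.0821² + 0.4701² = 0.068225 + 0.002007 + 0.020107 + 0.006740 + 0.220994 = 0.318074 (working shown to 6 dp, full precision carried).
So 1 − D = 0.681926, i.e. 0.6819 to 4 decimal places.

0.6819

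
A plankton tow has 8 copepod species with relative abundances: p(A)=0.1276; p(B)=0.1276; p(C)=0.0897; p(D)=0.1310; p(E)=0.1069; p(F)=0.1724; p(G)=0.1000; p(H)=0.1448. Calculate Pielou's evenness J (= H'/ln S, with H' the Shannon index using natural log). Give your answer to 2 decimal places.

H' = −Σ pᵢ ln pᵢ = −((-0.2627) + (-0.2627) + (-0.2163) + (-0.2663) + (-0.2390) + (-0.3031) + (-0.2303) + (-0.2798)) = 2.0601 (working shown to 4 dp, full precision carried).
With S = 8 species, ln S = 2.0794, so J = 2.0601/2.0794 = 0.9907, i.e. 0.99 to 2 decimal places.

0.99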